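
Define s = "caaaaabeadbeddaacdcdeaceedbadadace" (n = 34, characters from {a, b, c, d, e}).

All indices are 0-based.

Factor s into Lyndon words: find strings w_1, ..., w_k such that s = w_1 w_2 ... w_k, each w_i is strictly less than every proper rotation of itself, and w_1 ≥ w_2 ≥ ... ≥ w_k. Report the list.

["c", "aaaaabeadbeddaacdcdeaceedbadadace"]

emit factor 1: 'c' (i=0, period=1)
emit factor 2: 'aaaaabeadbeddaacdcdeaceedbadadace' (i=1, period=33)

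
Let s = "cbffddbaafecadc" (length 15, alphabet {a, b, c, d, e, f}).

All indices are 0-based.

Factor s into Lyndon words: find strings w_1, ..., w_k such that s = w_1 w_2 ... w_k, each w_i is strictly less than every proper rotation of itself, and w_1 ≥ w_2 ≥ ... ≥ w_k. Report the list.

["c", "bffdd", "b", "aafecadc"]

emit factor 1: 'c' (i=0, period=1)
emit factor 2: 'bffdd' (i=1, period=5)
emit factor 3: 'b' (i=6, period=1)
emit factor 4: 'aafecadc' (i=7, period=8)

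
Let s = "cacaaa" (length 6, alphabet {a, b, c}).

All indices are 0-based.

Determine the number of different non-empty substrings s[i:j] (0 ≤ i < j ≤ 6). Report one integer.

15

rank | idx | suffix
   0 |   5 | a
   1 |   4 | aa
   2 |   3 | aaa
   3 |   1 | acaaa
   4 |   2 | caaa
   5 |   0 | cacaaa

SA = [5, 4, 3, 1, 2, 0]
i: (SA[i-1],SA[i]) lcp shared
  1: (5,4) 1 'a'
  2: (4,3) 2 'aa'
  3: (3,1) 1 'a'
  4: (1,2) 0 ''
  5: (2,0) 2 'ca'

n(n+1)/2 = 6·7/2 = 21
Σ LCP = 0 + 1 + 2 + 1 + 0 + 2 = 6
distinct = 21 − 6 = 15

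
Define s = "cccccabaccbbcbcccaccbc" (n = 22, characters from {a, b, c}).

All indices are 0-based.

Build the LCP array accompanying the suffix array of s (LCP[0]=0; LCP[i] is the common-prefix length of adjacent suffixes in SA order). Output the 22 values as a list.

rank | idx | suffix
   0 |   5 | abaccbbcbcccaccbc
   1 |   7 | accbbcbcccaccbc
   2 |  17 | accbc
   3 |   6 | baccbbcbcccaccbc
   4 |  10 | bbcbcccaccbc
   5 |  20 | bc
   6 |  11 | bcbcccaccbc
   7 |  13 | bcccaccbc
   8 |  21 | c
   9 |   4 | cabaccbbcbcccaccbc
  10 |  16 | caccbc
  11 |   9 | cbbcbcccaccbc
  12 |  19 | cbc
  13 |  12 | cbcccaccbc
  14 |   3 | ccabaccbbcbcccaccbc
  15 |  15 | ccaccbc
  16 |   8 | ccbbcbcccaccbc
  17 |  18 | ccbc
  18 |   2 | cccabaccbbcbcccaccbc
  19 |  14 | cccaccbc
  20 |   1 | ccccabaccbbcbcccaccbc
  21 |   0 | cccccabaccbbcbcccaccbc

SA = [5, 7, 17, 6, 10, 20, 11, 13, 21, 4, 16, 9, 19, 12, 3, 15, 8, 18, 2, 14, 1, 0]
rank  pair      lcp
   1  s[5:],s[7:]  1  'a'
   2  s[7:],s[17:]  4  'accb'
   3  s[17:],s[6:]  0  ''
   4  s[6:],s[10:]  1  'b'
   5  s[10:],s[20:]  1  'b'
   6  s[20:],s[11:]  2  'bc'
   7  s[11:],s[13:]  2  'bc'
   8  s[13:],s[21:]  0  ''
   9  s[21:],s[4:]  1  'c'
  10  s[4:],s[16:]  2  'ca'
  11  s[16:],s[9:]  1  'c'
  12  s[9:],s[19:]  2  'cb'
  13  s[19:],s[12:]  3  'cbc'
  14  s[12:],s[3:]  1  'c'
  15  s[3:],s[15:]  3  'cca'
  16  s[15:],s[8:]  2  'cc'
  17  s[8:],s[18:]  3  'ccb'
  18  s[18:],s[2:]  2  'cc'
  19  s[2:],s[14:]  4  'ccca'
  20  s[14:],s[1:]  3  'ccc'
  21  s[1:],s[0:]  4  'cccc'

[0, 1, 4, 0, 1, 1, 2, 2, 0, 1, 2, 1, 2, 3, 1, 3, 2, 3, 2, 4, 3, 4]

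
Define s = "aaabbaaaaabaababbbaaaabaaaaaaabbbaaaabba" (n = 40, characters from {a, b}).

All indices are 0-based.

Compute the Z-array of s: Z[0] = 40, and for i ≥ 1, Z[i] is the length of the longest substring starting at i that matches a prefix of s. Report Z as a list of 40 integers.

Z[0]=40
i=1: outside box; Z[1]=2 extend→box=[1,3)
i=2: min(r-i=1, Z[1]=2)=1; Z[2]=1
i=3: outside box; Z[3]=0
i=4: outside box; Z[4]=0
i=5: outside box; Z[5]=3 extend→box=[5,8)
i=6: min(r-i=2, Z[1]=2)=2; Z[6]=3 extend→box=[6,9)
i=7: min(r-i=2, Z[1]=2)=2; Z[7]=4 extend→box=[7,11)
i=8: min(r-i=3, Z[1]=2)=2; Z[8]=2
i=9: min(r-i=2, Z[2]=1)=1; Z[9]=1
i=10: min(r-i=1, Z[3]=0)=0; Z[10]=0
i=11: outside box; Z[11]=2 extend→box=[11,13)
i=12: min(r-i=1, Z[1]=2)=1; Z[12]=1
i=13: outside box; Z[13]=0
i=14: outside box; Z[14]=1 extend→box=[14,15)
i=15: outside box; Z[15]=0
i=16: outside box; Z[16]=0
i=17: outside box; Z[17]=0
i=18: outside box; Z[18]=3 extend→box=[18,21)
i=19: min(r-i=2, Z[1]=2)=2; Z[19]=4 extend→box=[19,23)
i=20: min(r-i=3, Z[1]=2)=2; Z[20]=2
i=21: min(r-i=2, Z[2]=1)=1; Z[21]=1
i=22: min(r-i=1, Z[3]=0)=0; Z[22]=0
i=23: outside box; Z[23]=3 extend→box=[23,26)
i=24: min(r-i=2, Z[1]=2)=2; Z[24]=3 extend→box=[24,27)
i=25: min(r-i=2, Z[1]=2)=2; Z[25]=3 extend→box=[25,28)
i=26: min(r-i=2, Z[1]=2)=2; Z[26]=3 extend→box=[26,29)
i=27: min(r-i=2, Z[1]=2)=2; Z[27]=5 extend→box=[27,32)
i=28: min(r-i=4, Z[1]=2)=2; Z[28]=2
i=29: min(r-i=3, Z[2]=1)=1; Z[29]=1
i=30: min(r-i=2, Z[3]=0)=0; Z[30]=0
i=31: min(r-i=1, Z[4]=0)=0; Z[31]=0
i=32: outside box; Z[32]=0
i=33: outside box; Z[33]=3 extend→box=[33,36)
i=34: min(r-i=2, Z[1]=2)=2; Z[34]=6 extend→box=[34,40)
i=35: min(r-i=5, Z[1]=2)=2; Z[35]=2
i=36: min(r-i=4, Z[2]=1)=1; Z[36]=1
i=37: min(r-i=3, Z[3]=0)=0; Z[37]=0
i=38: min(r-i=2, Z[4]=0)=0; Z[38]=0
i=39: min(r-i=1, Z[5]=3)=1; Z[39]=1

[40, 2, 1, 0, 0, 3, 3, 4, 2, 1, 0, 2, 1, 0, 1, 0, 0, 0, 3, 4, 2, 1, 0, 3, 3, 3, 3, 5, 2, 1, 0, 0, 0, 3, 6, 2, 1, 0, 0, 1]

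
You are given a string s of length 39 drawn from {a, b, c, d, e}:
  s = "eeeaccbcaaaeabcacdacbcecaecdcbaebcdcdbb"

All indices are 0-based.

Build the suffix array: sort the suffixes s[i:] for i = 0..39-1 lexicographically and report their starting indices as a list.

sorted suffixes:
  #0 SA[0]=8  'aaaeabcacdacbcecaecdcbaebcdcdbb'
  #1 SA[1]=9  'aaeabcacdacbcecaecdcbaebcdcdbb'
  #2 SA[2]=12  'abcacdacbcecaecdcbaebcdcdbb'
  #3 SA[3]=18  'acbcecaecdcbaebcdcdbb'
  #4 SA[4]=3  'accbcaaaeabcacdacbcecaecdcbaebcdcdbb'
  #5 SA[5]=15  'acdacbcecaecdcbaebcdcdbb'
  #6 SA[6]=10  'aeabcacdacbcecaecdcbaebcdcdbb'
  #7 SA[7]=30  'aebcdcdbb'
  #8 SA[8]=24  'aecdcbaebcdcdbb'
  #9 SA[9]=38  'b'
  #10 SA[10]=29  'baebcdcdbb'
  #11 SA[11]=37  'bb'
  #12 SA[12]=6  'bcaaaeabcacdacbcecaecdcbaebcdcdbb'
  #13 SA[13]=13  'bcacdacbcecaecdcbaebcdcdbb'
  #14 SA[14]=32  'bcdcdbb'
  #15 SA[15]=20  'bcecaecdcbaebcdcdbb'
  #16 SA[16]=7  'caaaeabcacdacbcecaecdcbaebcdcdbb'
  #17 SA[17]=14  'cacdacbcecaecdcbaebcdcdbb'
  #18 SA[18]=23  'caecdcbaebcdcdbb'
  #19 SA[19]=28  'cbaebcdcdbb'
  #20 SA[20]=5  'cbcaaaeabcacdacbcecaecdcbaebcdcdbb'
  #21 SA[21]=19  'cbcecaecdcbaebcdcdbb'
  #22 SA[22]=4  'ccbcaaaeabcacdacbcecaecdcbaebcdcdbb'
  #23 SA[23]=16  'cdacbcecaecdcbaebcdcdbb'
  #24 SA[24]=35  'cdbb'
  #25 SA[25]=26  'cdcbaebcdcdbb'
  #26 SA[26]=33  'cdcdbb'
  #27 SA[27]=21  'cecaecdcbaebcdcdbb'
  #28 SA[28]=17  'dacbcecaecdcbaebcdcdbb'
  #29 SA[29]=36  'dbb'
  #30 SA[30]=27  'dcbaebcdcdbb'
  #31 SA[31]=34  'dcdbb'
  #32 SA[32]=11  'eabcacdacbcecaecdcbaebcdcdbb'
  #33 SA[33]=2  'eaccbcaaaeabcacdacbcecaecdcbaebcdcdbb'
  #34 SA[34]=31  'ebcdcdbb'
  #35 SA[35]=22  'ecaecdcbaebcdcdbb'
  #36 SA[36]=25  'ecdcbaebcdcdbb'
  #37 SA[37]=1  'eeaccbcaaaeabcacdacbcecaecdcbaebcdcdbb'
  #38 SA[38]=0  'eeeaccbcaaaeabcacdacbcecaecdcbaebcdcdbb'

[8, 9, 12, 18, 3, 15, 10, 30, 24, 38, 29, 37, 6, 13, 32, 20, 7, 14, 23, 28, 5, 19, 4, 16, 35, 26, 33, 21, 17, 36, 27, 34, 11, 2, 31, 22, 25, 1, 0]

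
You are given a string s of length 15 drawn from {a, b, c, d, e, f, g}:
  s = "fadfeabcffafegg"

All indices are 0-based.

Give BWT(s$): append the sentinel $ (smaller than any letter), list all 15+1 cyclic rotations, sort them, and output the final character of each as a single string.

rank  rotation          last
    0  $fadfeabcffafegg  g
    1  abcffafegg$fadfe  e
    2  adfeabcffafegg$f  f
    3  afegg$fadfeabcff  f
    4  bcffafegg$fadfea  a
    5  cffafegg$fadfeab  b
    6  dfeabcffafegg$fa  a
    7  eabcffafegg$fadf  f
    8  egg$fadfeabcffaf  f
    9  fadfeabcffafegg$  $
   10  fafegg$fadfeabcf  f
   11  feabcffafegg$fad  d
   12  fegg$fadfeabcffa  a
   13  ffafegg$fadfeabc  c
   14  g$fadfeabcffafeg  g
   15  gg$fadfeabcffafe  e

geffabaff$fdacge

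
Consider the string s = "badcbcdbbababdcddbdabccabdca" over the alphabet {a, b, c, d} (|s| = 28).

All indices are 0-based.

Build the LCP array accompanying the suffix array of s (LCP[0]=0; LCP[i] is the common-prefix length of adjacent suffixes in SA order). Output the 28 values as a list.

[0, 1, 2, 2, 4, 1, 0, 3, 2, 1, 1, 2, 1, 2, 3, 0, 2, 1, 1, 1, 2, 0, 1, 2, 1, 2, 2, 1]

rank→(start, suffix):
  0 → (27, 'a')
  1 → (9, 'ababdcddbdabccabdca')
  2 → (19, 'abccabdca')
  3 → (23, 'abdca')
  4 → (11, 'abdcddbdabccabdca')
  5 → (1, 'adcbcdbbababdcddbdabccabdca')
  6 → (8, 'bababdcddbdabccabdca')
  7 → (10, 'babdcddbdabccabdca')
  8 → (0, 'badcbcdbbababdcddbdabccabdca')
  9 → (7, 'bbababdcddbdabccabdca')
  10 → (20, 'bccabdca')
  11 → (4, 'bcdbbababdcddbdabccabdca')
  12 → (17, 'bdabccabdca')
  13 → (24, 'bdca')
  14 → (12, 'bdcddbdabccabdca')
  15 → (26, 'ca')
  16 → (22, 'cabdca')
  17 → (3, 'cbcdbbababdcddbdabccabdca')
  18 → (21, 'ccabdca')
  19 → (5, 'cdbbababdcddbdabccabdca')
  20 → (14, 'cddbdabccabdca')
  21 → (18, 'dabccabdca')
  22 → (6, 'dbbababdcddbdabccabdca')
  23 → (16, 'dbdabccabdca')
  24 → (25, 'dca')
  25 → (2, 'dcbcdbbababdcddbdabccabdca')
  26 → (13, 'dcddbdabccabdca')
  27 → (15, 'ddbdabccabdca')

SA = [27, 9, 19, 23, 11, 1, 8, 10, 0, 7, 20, 4, 17, 24, 12, 26, 22, 3, 21, 5, 14, 18, 6, 16, 25, 2, 13, 15]
rank  pair      lcp
   1  s[27:],s[9:]  1  'a'
   2  s[9:],s[19:]  2  'ab'
   3  s[19:],s[23:]  2  'ab'
   4  s[23:],s[11:]  4  'abdc'
   5  s[11:],s[1:]  1  'a'
   6  s[1:],s[8:]  0  ''
   7  s[8:],s[10:]  3  'bab'
   8  s[10:],s[0:]  2  'ba'
   9  s[0:],s[7:]  1  'b'
  10  s[7:],s[20:]  1  'b'
  11  s[20:],s[4:]  2  'bc'
  12  s[4:],s[17:]  1  'b'
  13  s[17:],s[24:]  2  'bd'
  14  s[24:],s[12:]  3  'bdc'
  15  s[12:],s[26:]  0  ''
  16  s[26:],s[22:]  2  'ca'
  17  s[22:],s[3:]  1  'c'
  18  s[3:],s[21:]  1  'c'
  19  s[21:],s[5:]  1  'c'
  20  s[5:],s[14:]  2  'cd'
  21  s[14:],s[18:]  0  ''
  22  s[18:],s[6:]  1  'd'
  23  s[6:],s[16:]  2  'db'
  24  s[16:],s[25:]  1  'd'
  25  s[25:],s[2:]  2  'dc'
  26  s[2:],s[13:]  2  'dc'
  27  s[13:],s[15:]  1  'd'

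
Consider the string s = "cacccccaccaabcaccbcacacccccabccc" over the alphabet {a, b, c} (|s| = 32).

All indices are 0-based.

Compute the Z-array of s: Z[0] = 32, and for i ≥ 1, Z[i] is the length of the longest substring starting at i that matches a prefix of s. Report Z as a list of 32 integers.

Z[0]=32
i=1: outside box; Z[1]=0
i=2: outside box; Z[2]=1 grow→box=[2,3)
i=3: outside box; Z[3]=1 grow→box=[3,4)
i=4: outside box; Z[4]=1 grow→box=[4,5)
i=5: outside box; Z[5]=1 grow→box=[5,6)
i=6: outside box; Z[6]=4 grow→box=[6,10)
i=7: min(r-i=3, Z[1]=0)=0; Z[7]=0
i=8: min(r-i=2, Z[2]=1)=1; Z[8]=1
i=9: min(r-i=1, Z[3]=1)=1; Z[9]=2 grow→box=[9,11)
i=10: min(r-i=1, Z[1]=0)=0; Z[10]=0
i=11: outside box; Z[11]=0
i=12: outside box; Z[12]=0
i=13: outside box; Z[13]=4 grow→box=[13,17)
i=14: min(r-i=3, Z[1]=0)=0; Z[14]=0
i=15: min(r-i=2, Z[2]=1)=1; Z[15]=1
i=16: min(r-i=1, Z[3]=1)=1; Z[16]=1
i=17: outside box; Z[17]=0
i=18: outside box; Z[18]=3 grow→box=[18,21)
i=19: min(r-i=2, Z[1]=0)=0; Z[19]=0
i=20: min(r-i=1, Z[2]=1)=1; Z[20]=8 grow→box=[20,28)
i=21: min(r-i=7, Z[1]=0)=0; Z[21]=0
i=22: min(r-i=6, Z[2]=1)=1; Z[22]=1
i=23: min(r-i=5, Z[3]=1)=1; Z[23]=1
i=24: min(r-i=4, Z[4]=1)=1; Z[24]=1
i=25: min(r-i=3, Z[5]=1)=1; Z[25]=1
i=26: min(r-i=2, Z[6]=4)=2; Z[26]=2
i=27: min(r-i=1, Z[7]=0)=0; Z[27]=0
i=28: outside box; Z[28]=0
i=29: outside box; Z[29]=1 grow→box=[29,30)
i=30: outside box; Z[30]=1 grow→box=[30,31)
i=31: outside box; Z[31]=1 grow→box=[31,32)

[32, 0, 1, 1, 1, 1, 4, 0, 1, 2, 0, 0, 0, 4, 0, 1, 1, 0, 3, 0, 8, 0, 1, 1, 1, 1, 2, 0, 0, 1, 1, 1]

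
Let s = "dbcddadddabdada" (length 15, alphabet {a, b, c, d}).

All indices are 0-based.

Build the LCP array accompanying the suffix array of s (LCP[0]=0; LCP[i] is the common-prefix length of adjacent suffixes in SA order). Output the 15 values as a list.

rank | idx | suffix
   0 |  14 | a
   1 |   9 | abdada
   2 |  12 | ada
   3 |   5 | adddabdada
   4 |   1 | bcddadddabdada
   5 |  10 | bdada
   6 |   2 | cddadddabdada
   7 |  13 | da
   8 |   8 | dabdada
   9 |  11 | dada
  10 |   4 | dadddabdada
  11 |   0 | dbcddadddabdada
  12 |   7 | ddabdada
  13 |   3 | ddadddabdada
  14 |   6 | dddabdada

SA = [14, 9, 12, 5, 1, 10, 2, 13, 8, 11, 4, 0, 7, 3, 6]
[i] adj suffixes → lcp
  [1] 14/9 → 1 ('a')
  [2] 9/12 → 1 ('a')
  [3] 12/5 → 2 ('ad')
  [4] 5/1 → 0 ('')
  [5] 1/10 → 1 ('b')
  [6] 10/2 → 0 ('')
  [7] 2/13 → 0 ('')
  [8] 13/8 → 2 ('da')
  [9] 8/11 → 2 ('da')
  [10] 11/4 → 3 ('dad')
  [11] 4/0 → 1 ('d')
  [12] 0/7 → 1 ('d')
  [13] 7/3 → 3 ('dda')
  [14] 3/6 → 2 ('dd')

[0, 1, 1, 2, 0, 1, 0, 0, 2, 2, 3, 1, 1, 3, 2]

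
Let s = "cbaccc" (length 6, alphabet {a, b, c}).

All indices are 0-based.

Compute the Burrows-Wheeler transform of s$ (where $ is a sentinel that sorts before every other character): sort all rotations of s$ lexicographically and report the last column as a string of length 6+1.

rank  rotation last
    0  $cbaccc  c
    1  accc$cb  b
    2  baccc$c  c
    3  c$cbacc  c
    4  cbaccc$  $
    5  cc$cbac  c
    6  ccc$cba  a

cbcc$ca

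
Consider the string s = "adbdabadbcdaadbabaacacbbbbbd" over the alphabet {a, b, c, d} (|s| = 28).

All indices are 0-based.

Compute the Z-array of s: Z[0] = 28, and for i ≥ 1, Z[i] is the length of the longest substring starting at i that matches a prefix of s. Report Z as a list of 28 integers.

[28, 0, 0, 0, 1, 0, 3, 0, 0, 0, 0, 1, 3, 0, 0, 1, 0, 1, 1, 0, 1, 0, 0, 0, 0, 0, 0, 0]

Z[0]=28
i=1: fresh scan; Z[1]=0
i=2: fresh scan; Z[2]=0
i=3: fresh scan; Z[3]=0
i=4: fresh scan; Z[4]=1 extend→box=[4,5)
i=5: fresh scan; Z[5]=0
i=6: fresh scan; Z[6]=3 extend→box=[6,9)
i=7: min(r-i=2, Z[1]=0)=0; Z[7]=0
i=8: min(r-i=1, Z[2]=0)=0; Z[8]=0
i=9: fresh scan; Z[9]=0
i=10: fresh scan; Z[10]=0
i=11: fresh scan; Z[11]=1 extend→box=[11,12)
i=12: fresh scan; Z[12]=3 extend→box=[12,15)
i=13: min(r-i=2, Z[1]=0)=0; Z[13]=0
i=14: min(r-i=1, Z[2]=0)=0; Z[14]=0
i=15: fresh scan; Z[15]=1 extend→box=[15,16)
i=16: fresh scan; Z[16]=0
i=17: fresh scan; Z[17]=1 extend→box=[17,18)
i=18: fresh scan; Z[18]=1 extend→box=[18,19)
i=19: fresh scan; Z[19]=0
i=20: fresh scan; Z[20]=1 extend→box=[20,21)
i=21: fresh scan; Z[21]=0
i=22: fresh scan; Z[22]=0
i=23: fresh scan; Z[23]=0
i=24: fresh scan; Z[24]=0
i=25: fresh scan; Z[25]=0
i=26: fresh scan; Z[26]=0
i=27: fresh scan; Z[27]=0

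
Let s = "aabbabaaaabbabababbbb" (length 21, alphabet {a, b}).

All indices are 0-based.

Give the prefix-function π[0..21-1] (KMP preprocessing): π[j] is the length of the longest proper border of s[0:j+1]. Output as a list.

π[0] = 0
j=1 s[j]='a': π[1]=1 (border 'a')
j=2 s[j]='b': k: 1→0; π[2]=0 (border '')
j=3 s[j]='b': π[3]=0 (border '')
j=4 s[j]='a': π[4]=1 (border 'a')
j=5 s[j]='b': k: 1→0; π[5]=0 (border '')
j=6 s[j]='a': π[6]=1 (border 'a')
j=7 s[j]='a': π[7]=2 (border 'aa')
j=8 s[j]='a': k: 2→1; π[8]=2 (border 'aa')
j=9 s[j]='a': k: 2→1; π[9]=2 (border 'aa')
j=10 s[j]='b': π[10]=3 (border 'aab')
j=11 s[j]='b': π[11]=4 (border 'aabb')
j=12 s[j]='a': π[12]=5 (border 'aabba')
j=13 s[j]='b': π[13]=6 (border 'aabbab')
j=14 s[j]='a': π[14]=7 (border 'aabbaba')
j=15 s[j]='b': k: 7→1→0; π[15]=0 (border '')
j=16 s[j]='a': π[16]=1 (border 'a')
j=17 s[j]='b': k: 1→0; π[17]=0 (border '')
j=18 s[j]='b': π[18]=0 (border '')
j=19 s[j]='b': π[19]=0 (border '')
j=20 s[j]='b': π[20]=0 (border '')

[0, 1, 0, 0, 1, 0, 1, 2, 2, 2, 3, 4, 5, 6, 7, 0, 1, 0, 0, 0, 0]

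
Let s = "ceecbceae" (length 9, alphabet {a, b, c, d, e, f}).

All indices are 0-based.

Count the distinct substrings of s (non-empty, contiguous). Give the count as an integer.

39

rank→(start, suffix):
  0 → (7, 'ae')
  1 → (4, 'bceae')
  2 → (3, 'cbceae')
  3 → (5, 'ceae')
  4 → (0, 'ceecbceae')
  5 → (8, 'e')
  6 → (6, 'eae')
  7 → (2, 'ecbceae')
  8 → (1, 'eecbceae')

SA = [7, 4, 3, 5, 0, 8, 6, 2, 1]
rank  pair      lcp
   1  s[7:],s[4:]  0  ''
   2  s[4:],s[3:]  0  ''
   3  s[3:],s[5:]  1  'c'
   4  s[5:],s[0:]  2  'ce'
   5  s[0:],s[8:]  0  ''
   6  s[8:],s[6:]  1  'e'
   7  s[6:],s[2:]  1  'e'
   8  s[2:],s[1:]  1  'e'

n(n+1)/2 = 9·10/2 = 45
Σ LCP = 0 + 0 + 0 + 1 + 2 + 0 + 1 + 1 + 1 = 6
distinct = 45 − 6 = 39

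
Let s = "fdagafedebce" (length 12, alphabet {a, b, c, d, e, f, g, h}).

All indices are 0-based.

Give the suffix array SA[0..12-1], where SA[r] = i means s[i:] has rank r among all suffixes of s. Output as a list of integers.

rank | idx | suffix
   0 |   4 | afedebce
   1 |   2 | agafedebce
   2 |   9 | bce
   3 |  10 | ce
   4 |   1 | dagafedebce
   5 |   7 | debce
   6 |  11 | e
   7 |   8 | ebce
   8 |   6 | edebce
   9 |   0 | fdagafedebce
  10 |   5 | fedebce
  11 |   3 | gafedebce

[4, 2, 9, 10, 1, 7, 11, 8, 6, 0, 5, 3]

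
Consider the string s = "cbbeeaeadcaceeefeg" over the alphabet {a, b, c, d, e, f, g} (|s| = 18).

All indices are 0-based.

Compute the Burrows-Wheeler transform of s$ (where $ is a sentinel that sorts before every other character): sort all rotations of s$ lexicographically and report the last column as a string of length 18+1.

rank  rotation             last
    0  $cbbeeaeadcaceeefeg  g
    1  aceeefeg$cbbeeaeadc  c
    2  adcaceeefeg$cbbeeae  e
    3  aeadcaceeefeg$cbbee  e
    4  bbeeaeadcaceeefeg$c  c
    5  beeaeadcaceeefeg$cb  b
    6  caceeefeg$cbbeeaead  d
    7  cbbeeaeadcaceeefeg$  $
    8  ceeefeg$cbbeeaeadca  a
    9  dcaceeefeg$cbbeeaea  a
   10  eadcaceeefeg$cbbeea  a
   11  eaeadcaceeefeg$cbbe  e
   12  eeaeadcaceeefeg$cbb  b
   13  eeefeg$cbbeeaeadcac  c
   14  eefeg$cbbeeaeadcace  e
   15  efeg$cbbeeaeadcacee  e
   16  eg$cbbeeaeadcaceeef  f
   17  feg$cbbeeaeadcaceee  e
   18  g$cbbeeaeadcaceeefe  e

gceecbd$aaaebceefee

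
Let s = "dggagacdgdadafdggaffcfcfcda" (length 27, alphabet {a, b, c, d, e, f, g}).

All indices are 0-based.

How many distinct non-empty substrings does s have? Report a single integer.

338

sorted suffixes:
  #0 SA[0]=26  'a'
  #1 SA[1]=5  'acdgdadafdggaffcfcfcda'
  #2 SA[2]=10  'adafdggaffcfcfcda'
  #3 SA[3]=12  'afdggaffcfcfcda'
  #4 SA[4]=17  'affcfcfcda'
  #5 SA[5]=3  'agacdgdadafdggaffcfcfcda'
  #6 SA[6]=24  'cda'
  #7 SA[7]=6  'cdgdadafdggaffcfcfcda'
  #8 SA[8]=22  'cfcda'
  #9 SA[9]=20  'cfcfcda'
  #10 SA[10]=25  'da'
  #11 SA[11]=9  'dadafdggaffcfcfcda'
  #12 SA[12]=11  'dafdggaffcfcfcda'
  #13 SA[13]=7  'dgdadafdggaffcfcfcda'
  #14 SA[14]=14  'dggaffcfcfcda'
  #15 SA[15]=0  'dggagacdgdadafdggaffcfcfcda'
  #16 SA[16]=23  'fcda'
  #17 SA[17]=21  'fcfcda'
  #18 SA[18]=19  'fcfcfcda'
  #19 SA[19]=13  'fdggaffcfcfcda'
  #20 SA[20]=18  'ffcfcfcda'
  #21 SA[21]=4  'gacdgdadafdggaffcfcfcda'
  #22 SA[22]=16  'gaffcfcfcda'
  #23 SA[23]=2  'gagacdgdadafdggaffcfcfcda'
  #24 SA[24]=8  'gdadafdggaffcfcfcda'
  #25 SA[25]=15  'ggaffcfcfcda'
  #26 SA[26]=1  'ggagacdgdadafdggaffcfcfcda'

SA = [26, 5, 10, 12, 17, 3, 24, 6, 22, 20, 25, 9, 11, 7, 14, 0, 23, 21, 19, 13, 18, 4, 16, 2, 8, 15, 1]
i: (SA[i-1],SA[i]) lcp shared
  1: (26,5) 1 'a'
  2: (5,10) 1 'a'
  3: (10,12) 1 'a'
  4: (12,17) 2 'af'
  5: (17,3) 1 'a'
  6: (3,24) 0 ''
  7: (24,6) 2 'cd'
  8: (6,22) 1 'c'
  9: (22,20) 3 'cfc'
  10: (20,25) 0 ''
  11: (25,9) 2 'da'
  12: (9,11) 2 'da'
  13: (11,7) 1 'd'
  14: (7,14) 2 'dg'
  15: (14,0) 4 'dgga'
  16: (0,23) 0 ''
  17: (23,21) 2 'fc'
  18: (21,19) 4 'fcfc'
  19: (19,13) 1 'f'
  20: (13,18) 1 'f'
  21: (18,4) 0 ''
  22: (4,16) 2 'ga'
  23: (16,2) 2 'ga'
  24: (2,8) 1 'g'
  25: (8,15) 1 'g'
  26: (15,1) 3 'gga'

n(n+1)/2 = 27·28/2 = 378
Σ LCP = 0 + 1 + 1 + 1 + 2 + 1 + 0 + 2 + 1 + 3 + 0 + 2 + 2 + 1 + 2 + 4 + 0 + 2 + 4 + 1 + 1 + 0 + 2 + 2 + 1 + 1 + 3 = 40
distinct = 378 − 40 = 338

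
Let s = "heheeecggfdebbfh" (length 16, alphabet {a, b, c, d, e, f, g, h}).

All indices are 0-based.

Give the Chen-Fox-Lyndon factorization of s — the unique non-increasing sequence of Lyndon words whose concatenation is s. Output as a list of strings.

["h", "eh", "e", "e", "e", "cggfde", "bbfh"]

emit factor 1: 'h' (i=0, period=1)
emit factor 2: 'eh' (i=1, period=2)
emit factor 3: 'e' (i=3, period=1)
emit factor 4: 'e' (i=4, period=1)
emit factor 5: 'e' (i=5, period=1)
emit factor 6: 'cggfde' (i=6, period=6)
emit factor 7: 'bbfh' (i=12, period=4)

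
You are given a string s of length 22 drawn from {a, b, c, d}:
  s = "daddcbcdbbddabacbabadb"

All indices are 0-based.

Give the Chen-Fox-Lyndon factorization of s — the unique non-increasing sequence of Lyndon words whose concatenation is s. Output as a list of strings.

["d", "addcbcdbbdd", "abacbabadb"]

emit factor 1: 'd' (i=0, period=1)
emit factor 2: 'addcbcdbbdd' (i=1, period=11)
emit factor 3: 'abacbabadb' (i=12, period=10)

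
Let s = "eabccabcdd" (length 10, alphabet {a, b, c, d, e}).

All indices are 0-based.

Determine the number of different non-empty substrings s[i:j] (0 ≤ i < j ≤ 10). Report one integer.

sorted suffixes:
  #0 SA[0]=1  'abccabcdd'
  #1 SA[1]=5  'abcdd'
  #2 SA[2]=2  'bccabcdd'
  #3 SA[3]=6  'bcdd'
  #4 SA[4]=4  'cabcdd'
  #5 SA[5]=3  'ccabcdd'
  #6 SA[6]=7  'cdd'
  #7 SA[7]=9  'd'
  #8 SA[8]=8  'dd'
  #9 SA[9]=0  'eabccabcdd'

SA = [1, 5, 2, 6, 4, 3, 7, 9, 8, 0]
i: (SA[i-1],SA[i]) lcp shared
  1: (1,5) 3 'abc'
  2: (5,2) 0 ''
  3: (2,6) 2 'bc'
  4: (6,4) 0 ''
  5: (4,3) 1 'c'
  6: (3,7) 1 'c'
  7: (7,9) 0 ''
  8: (9,8) 1 'd'
  9: (8,0) 0 ''

n(n+1)/2 = 10·11/2 = 55
Σ LCP = 0 + 3 + 0 + 2 + 0 + 1 + 1 + 0 + 1 + 0 = 8
distinct = 55 − 8 = 47

47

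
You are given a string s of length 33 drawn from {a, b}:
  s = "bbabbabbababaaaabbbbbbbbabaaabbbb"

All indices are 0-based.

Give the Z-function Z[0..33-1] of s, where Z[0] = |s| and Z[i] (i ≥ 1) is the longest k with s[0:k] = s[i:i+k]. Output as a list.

[33, 1, 0, 7, 1, 0, 4, 1, 0, 1, 0, 1, 0, 0, 0, 0, 2, 2, 2, 2, 2, 2, 4, 1, 0, 1, 0, 0, 0, 2, 2, 2, 1]

Z[0]=33
i=1: fresh scan; Z[1]=1 extend→box=[1,2)
i=2: fresh scan; Z[2]=0
i=3: fresh scan; Z[3]=7 extend→box=[3,10)
i=4: min(r-i=6, Z[1]=1)=1; Z[4]=1
i=5: min(r-i=5, Z[2]=0)=0; Z[5]=0
i=6: min(r-i=4, Z[3]=7)=4; Z[6]=4
i=7: min(r-i=3, Z[4]=1)=1; Z[7]=1
i=8: min(r-i=2, Z[5]=0)=0; Z[8]=0
i=9: min(r-i=1, Z[6]=4)=1; Z[9]=1
i=10: fresh scan; Z[10]=0
i=11: fresh scan; Z[11]=1 extend→box=[11,12)
i=12: fresh scan; Z[12]=0
i=13: fresh scan; Z[13]=0
i=14: fresh scan; Z[14]=0
i=15: fresh scan; Z[15]=0
i=16: fresh scan; Z[16]=2 extend→box=[16,18)
i=17: min(r-i=1, Z[1]=1)=1; Z[17]=2 extend→box=[17,19)
i=18: min(r-i=1, Z[1]=1)=1; Z[18]=2 extend→box=[18,20)
i=19: min(r-i=1, Z[1]=1)=1; Z[19]=2 extend→box=[19,21)
i=20: min(r-i=1, Z[1]=1)=1; Z[20]=2 extend→box=[20,22)
i=21: min(r-i=1, Z[1]=1)=1; Z[21]=2 extend→box=[21,23)
i=22: min(r-i=1, Z[1]=1)=1; Z[22]=4 extend→box=[22,26)
i=23: min(r-i=3, Z[1]=1)=1; Z[23]=1
i=24: min(r-i=2, Z[2]=0)=0; Z[24]=0
i=25: min(r-i=1, Z[3]=7)=1; Z[25]=1
i=26: fresh scan; Z[26]=0
i=27: fresh scan; Z[27]=0
i=28: fresh scan; Z[28]=0
i=29: fresh scan; Z[29]=2 extend→box=[29,31)
i=30: min(r-i=1, Z[1]=1)=1; Z[30]=2 extend→box=[30,32)
i=31: min(r-i=1, Z[1]=1)=1; Z[31]=2 extend→box=[31,33)
i=32: min(r-i=1, Z[1]=1)=1; Z[32]=1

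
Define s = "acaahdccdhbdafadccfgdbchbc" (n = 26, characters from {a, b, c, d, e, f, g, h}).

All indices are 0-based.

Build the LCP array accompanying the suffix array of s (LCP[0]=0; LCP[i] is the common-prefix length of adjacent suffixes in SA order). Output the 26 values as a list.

[0, 1, 1, 1, 1, 0, 2, 1, 0, 1, 1, 2, 1, 1, 1, 0, 1, 1, 3, 1, 0, 1, 0, 0, 2, 1]

rank→(start, suffix):
  0 → (2, 'aahdccdhbdafadccfgdbchbc')
  1 → (0, 'acaahdccdhbdafadccfgdbchbc')
  2 → (14, 'adccfgdbchbc')
  3 → (12, 'afadccfgdbchbc')
  4 → (3, 'ahdccdhbdafadccfgdbchbc')
  5 → (24, 'bc')
  6 → (21, 'bchbc')
  7 → (10, 'bdafadccfgdbchbc')
  8 → (25, 'c')
  9 → (1, 'caahdccdhbdafadccfgdbchbc')
  10 → (6, 'ccdhbdafadccfgdbchbc')
  11 → (16, 'ccfgdbchbc')
  12 → (7, 'cdhbdafadccfgdbchbc')
  13 → (17, 'cfgdbchbc')
  14 → (22, 'chbc')
  15 → (11, 'dafadccfgdbchbc')
  16 → (20, 'dbchbc')
  17 → (5, 'dccdhbdafadccfgdbchbc')
  18 → (15, 'dccfgdbchbc')
  19 → (8, 'dhbdafadccfgdbchbc')
  20 → (13, 'fadccfgdbchbc')
  21 → (18, 'fgdbchbc')
  22 → (19, 'gdbchbc')
  23 → (23, 'hbc')
  24 → (9, 'hbdafadccfgdbchbc')
  25 → (4, 'hdccdhbdafadccfgdbchbc')

SA = [2, 0, 14, 12, 3, 24, 21, 10, 25, 1, 6, 16, 7, 17, 22, 11, 20, 5, 15, 8, 13, 18, 19, 23, 9, 4]
i: (SA[i-1],SA[i]) lcp shared
  1: (2,0) 1 'a'
  2: (0,14) 1 'a'
  3: (14,12) 1 'a'
  4: (12,3) 1 'a'
  5: (3,24) 0 ''
  6: (24,21) 2 'bc'
  7: (21,10) 1 'b'
  8: (10,25) 0 ''
  9: (25,1) 1 'c'
  10: (1,6) 1 'c'
  11: (6,16) 2 'cc'
  12: (16,7) 1 'c'
  13: (7,17) 1 'c'
  14: (17,22) 1 'c'
  15: (22,11) 0 ''
  16: (11,20) 1 'd'
  17: (20,5) 1 'd'
  18: (5,15) 3 'dcc'
  19: (15,8) 1 'd'
  20: (8,13) 0 ''
  21: (13,18) 1 'f'
  22: (18,19) 0 ''
  23: (19,23) 0 ''
  24: (23,9) 2 'hb'
  25: (9,4) 1 'h'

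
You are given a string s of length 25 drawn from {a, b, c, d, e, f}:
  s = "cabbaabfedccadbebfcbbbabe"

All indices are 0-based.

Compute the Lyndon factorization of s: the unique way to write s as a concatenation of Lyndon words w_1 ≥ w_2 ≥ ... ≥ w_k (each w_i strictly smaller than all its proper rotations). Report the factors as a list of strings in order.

["c", "abb", "aabfedccadbebfcbbbabe"]

emit factor 1: 'c' (i=0, period=1)
emit factor 2: 'abb' (i=1, period=3)
emit factor 3: 'aabfedccadbebfcbbbabe' (i=4, period=21)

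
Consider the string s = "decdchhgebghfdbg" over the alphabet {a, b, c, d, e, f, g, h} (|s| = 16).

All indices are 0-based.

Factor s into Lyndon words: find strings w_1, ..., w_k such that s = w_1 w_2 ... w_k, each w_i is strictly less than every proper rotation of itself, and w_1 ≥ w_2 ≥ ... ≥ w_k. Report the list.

emit factor 1: 'de' (i=0, period=2)
emit factor 2: 'cdchhge' (i=2, period=7)
emit factor 3: 'bghfd' (i=9, period=5)
emit factor 4: 'bg' (i=14, period=2)

["de", "cdchhge", "bghfd", "bg"]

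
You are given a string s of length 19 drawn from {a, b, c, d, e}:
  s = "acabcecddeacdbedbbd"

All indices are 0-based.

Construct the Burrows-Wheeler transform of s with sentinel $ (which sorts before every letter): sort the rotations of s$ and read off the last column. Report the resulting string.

rank  rotation              last
    0  $acabcecddeacdbedbbd  d
    1  abcecddeacdbedbbd$ac  c
    2  acabcecddeacdbedbbd$  $
    3  acdbedbbd$acabcecdde  e
    4  bbd$acabcecddeacdbed  d
    5  bcecddeacdbedbbd$aca  a
    6  bd$acabcecddeacdbedb  b
    7  bedbbd$acabcecddeacd  d
    8  cabcecddeacdbedbbd$a  a
    9  cdbedbbd$acabcecddea  a
   10  cddeacdbedbbd$acabce  e
   11  cecddeacdbedbbd$acab  b
   12  d$acabcecddeacdbedbb  b
   13  dbbd$acabcecddeacdbe  e
   14  dbedbbd$acabcecddeac  c
   15  ddeacdbedbbd$acabcec  c
   16  deacdbedbbd$acabcecd  d
   17  eacdbedbbd$acabcecdd  d
   18  ecddeacdbedbbd$acabc  c
   19  edbbd$acabcecddeacdb  b

dc$edabdaaebbeccddcb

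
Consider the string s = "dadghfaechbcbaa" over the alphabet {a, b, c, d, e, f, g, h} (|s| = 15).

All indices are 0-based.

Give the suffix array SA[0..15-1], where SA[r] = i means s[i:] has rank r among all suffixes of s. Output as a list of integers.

rank→(start, suffix):
  0 → (14, 'a')
  1 → (13, 'aa')
  2 → (1, 'adghfaechbcbaa')
  3 → (6, 'aechbcbaa')
  4 → (12, 'baa')
  5 → (10, 'bcbaa')
  6 → (11, 'cbaa')
  7 → (8, 'chbcbaa')
  8 → (0, 'dadghfaechbcbaa')
  9 → (2, 'dghfaechbcbaa')
  10 → (7, 'echbcbaa')
  11 → (5, 'faechbcbaa')
  12 → (3, 'ghfaechbcbaa')
  13 → (9, 'hbcbaa')
  14 → (4, 'hfaechbcbaa')

[14, 13, 1, 6, 12, 10, 11, 8, 0, 2, 7, 5, 3, 9, 4]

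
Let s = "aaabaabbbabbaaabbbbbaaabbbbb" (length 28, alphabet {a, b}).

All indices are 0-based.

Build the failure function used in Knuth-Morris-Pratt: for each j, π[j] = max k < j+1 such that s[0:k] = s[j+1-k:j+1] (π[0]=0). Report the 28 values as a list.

[0, 1, 2, 0, 1, 2, 0, 0, 0, 1, 0, 0, 1, 2, 3, 4, 0, 0, 0, 0, 1, 2, 3, 4, 0, 0, 0, 0]

π[0] = 0
j=1 s[j]='a': π[1]=1 (border 'a')
j=2 s[j]='a': π[2]=2 (border 'aa')
j=3 s[j]='b': k: 2→1→0; π[3]=0 (border '')
j=4 s[j]='a': π[4]=1 (border 'a')
j=5 s[j]='a': π[5]=2 (border 'aa')
j=6 s[j]='b': k: 2→1→0; π[6]=0 (border '')
j=7 s[j]='b': π[7]=0 (border '')
j=8 s[j]='b': π[8]=0 (border '')
j=9 s[j]='a': π[9]=1 (border 'a')
j=10 s[j]='b': k: 1→0; π[10]=0 (border '')
j=11 s[j]='b': π[11]=0 (border '')
j=12 s[j]='a': π[12]=1 (border 'a')
j=13 s[j]='a': π[13]=2 (border 'aa')
j=14 s[j]='a': π[14]=3 (border 'aaa')
j=15 s[j]='b': π[15]=4 (border 'aaab')
j=16 s[j]='b': k: 4→0; π[16]=0 (border '')
j=17 s[j]='b': π[17]=0 (border '')
j=18 s[j]='b': π[18]=0 (border '')
j=19 s[j]='b': π[19]=0 (border '')
j=20 s[j]='a': π[20]=1 (border 'a')
j=21 s[j]='a': π[21]=2 (border 'aa')
j=22 s[j]='a': π[22]=3 (border 'aaa')
j=23 s[j]='b': π[23]=4 (border 'aaab')
j=24 s[j]='b': k: 4→0; π[24]=0 (border '')
j=25 s[j]='b': π[25]=0 (border '')
j=26 s[j]='b': π[26]=0 (border '')
j=27 s[j]='b': π[27]=0 (border '')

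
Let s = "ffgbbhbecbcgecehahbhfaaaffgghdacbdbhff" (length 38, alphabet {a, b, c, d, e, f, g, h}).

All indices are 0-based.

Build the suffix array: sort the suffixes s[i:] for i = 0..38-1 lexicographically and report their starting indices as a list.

[21, 22, 30, 23, 16, 3, 9, 32, 6, 4, 18, 34, 8, 31, 13, 10, 29, 33, 7, 12, 14, 37, 20, 36, 0, 24, 1, 25, 2, 11, 26, 27, 15, 5, 17, 28, 19, 35]

rank | idx | suffix
   0 |  21 | aaaffgghdacbdbhff
   1 |  22 | aaffgghdacbdbhff
   2 |  30 | acbdbhff
   3 |  23 | affgghdacbdbhff
   4 |  16 | ahbhfaaaffgghdacbdbhff
   5 |   3 | bbhbecbcgecehahbhfaaaffgghdacbdbhff
   6 |   9 | bcgecehahbhfaaaffgghdacbdbhff
   7 |  32 | bdbhff
   8 |   6 | becbcgecehahbhfaaaffgghdacbdbhff
   9 |   4 | bhbecbcgecehahbhfaaaffgghdacbdbhff
  10 |  18 | bhfaaaffgghdacbdbhff
  11 |  34 | bhff
  12 |   8 | cbcgecehahbhfaaaffgghdacbdbhff
  13 |  31 | cbdbhff
  14 |  13 | cehahbhfaaaffgghdacbdbhff
  15 |  10 | cgecehahbhfaaaffgghdacbdbhff
  16 |  29 | dacbdbhff
  17 |  33 | dbhff
  18 |   7 | ecbcgecehahbhfaaaffgghdacbdbhff
  19 |  12 | ecehahbhfaaaffgghdacbdbhff
  20 |  14 | ehahbhfaaaffgghdacbdbhff
  21 |  37 | f
  22 |  20 | faaaffgghdacbdbhff
  23 |  36 | ff
  24 |   0 | ffgbbhbecbcgecehahbhfaaaffgghdacbdbhff
  25 |  24 | ffgghdacbdbhff
  26 |   1 | fgbbhbecbcgecehahbhfaaaffgghdacbdbhff
  27 |  25 | fgghdacbdbhff
  28 |   2 | gbbhbecbcgecehahbhfaaaffgghdacbdbhff
  29 |  11 | gecehahbhfaaaffgghdacbdbhff
  30 |  26 | gghdacbdbhff
  31 |  27 | ghdacbdbhff
  32 |  15 | hahbhfaaaffgghdacbdbhff
  33 |   5 | hbecbcgecehahbhfaaaffgghdacbdbhff
  34 |  17 | hbhfaaaffgghdacbdbhff
  35 |  28 | hdacbdbhff
  36 |  19 | hfaaaffgghdacbdbhff
  37 |  35 | hff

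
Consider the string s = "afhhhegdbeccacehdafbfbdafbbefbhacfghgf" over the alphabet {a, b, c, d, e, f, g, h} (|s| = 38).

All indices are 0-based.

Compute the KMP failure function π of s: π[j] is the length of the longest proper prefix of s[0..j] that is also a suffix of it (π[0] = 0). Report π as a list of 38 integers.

[0, 0, 0, 0, 0, 0, 0, 0, 0, 0, 0, 0, 1, 0, 0, 0, 0, 1, 2, 0, 0, 0, 0, 1, 2, 0, 0, 0, 0, 0, 0, 1, 0, 0, 0, 0, 0, 0]

π[0] = 0
j=1 s[j]='f': π[1]=0 (border '')
j=2 s[j]='h': π[2]=0 (border '')
j=3 s[j]='h': π[3]=0 (border '')
j=4 s[j]='h': π[4]=0 (border '')
j=5 s[j]='e': π[5]=0 (border '')
j=6 s[j]='g': π[6]=0 (border '')
j=7 s[j]='d': π[7]=0 (border '')
j=8 s[j]='b': π[8]=0 (border '')
j=9 s[j]='e': π[9]=0 (border '')
j=10 s[j]='c': π[10]=0 (border '')
j=11 s[j]='c': π[11]=0 (border '')
j=12 s[j]='a': π[12]=1 (border 'a')
j=13 s[j]='c': k: 1→0; π[13]=0 (border '')
j=14 s[j]='e': π[14]=0 (border '')
j=15 s[j]='h': π[15]=0 (border '')
j=16 s[j]='d': π[16]=0 (border '')
j=17 s[j]='a': π[17]=1 (border 'a')
j=18 s[j]='f': π[18]=2 (border 'af')
j=19 s[j]='b': k: 2→0; π[19]=0 (border '')
j=20 s[j]='f': π[20]=0 (border '')
j=21 s[j]='b': π[21]=0 (border '')
j=22 s[j]='d': π[22]=0 (border '')
j=23 s[j]='a': π[23]=1 (border 'a')
j=24 s[j]='f': π[24]=2 (border 'af')
j=25 s[j]='b': k: 2→0; π[25]=0 (border '')
j=26 s[j]='b': π[26]=0 (border '')
j=27 s[j]='e': π[27]=0 (border '')
j=28 s[j]='f': π[28]=0 (border '')
j=29 s[j]='b': π[29]=0 (border '')
j=30 s[j]='h': π[30]=0 (border '')
j=31 s[j]='a': π[31]=1 (border 'a')
j=32 s[j]='c': k: 1→0; π[32]=0 (border '')
j=33 s[j]='f': π[33]=0 (border '')
j=34 s[j]='g': π[34]=0 (border '')
j=35 s[j]='h': π[35]=0 (border '')
j=36 s[j]='g': π[36]=0 (border '')
j=37 s[j]='f': π[37]=0 (border '')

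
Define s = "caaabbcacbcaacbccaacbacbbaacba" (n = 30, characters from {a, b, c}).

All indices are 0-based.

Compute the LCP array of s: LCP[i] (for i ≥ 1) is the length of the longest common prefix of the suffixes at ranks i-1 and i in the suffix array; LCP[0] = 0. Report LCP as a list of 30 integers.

rank→(start, suffix):
  0 → (29, 'a')
  1 → (1, 'aaabbcacbcaacbccaacbacbbaacba')
  2 → (2, 'aabbcacbcaacbccaacbacbbaacba')
  3 → (25, 'aacba')
  4 → (17, 'aacbacbbaacba')
  5 → (11, 'aacbccaacbacbbaacba')
  6 → (3, 'abbcacbcaacbccaacbacbbaacba')
  7 → (26, 'acba')
  8 → (18, 'acbacbbaacba')
  9 → (21, 'acbbaacba')
  10 → (7, 'acbcaacbccaacbacbbaacba')
  11 → (12, 'acbccaacbacbbaacba')
  12 → (28, 'ba')
  13 → (24, 'baacba')
  14 → (20, 'bacbbaacba')
  15 → (23, 'bbaacba')
  16 → (4, 'bbcacbcaacbccaacbacbbaacba')
  17 → (9, 'bcaacbccaacbacbbaacba')
  18 → (5, 'bcacbcaacbccaacbacbbaacba')
  19 → (14, 'bccaacbacbbaacba')
  20 → (0, 'caaabbcacbcaacbccaacbacbbaacba')
  21 → (16, 'caacbacbbaacba')
  22 → (10, 'caacbccaacbacbbaacba')
  23 → (6, 'cacbcaacbccaacbacbbaacba')
  24 → (27, 'cba')
  25 → (19, 'cbacbbaacba')
  26 → (22, 'cbbaacba')
  27 → (8, 'cbcaacbccaacbacbbaacba')
  28 → (13, 'cbccaacbacbbaacba')
  29 → (15, 'ccaacbacbbaacba')

SA = [29, 1, 2, 25, 17, 11, 3, 26, 18, 21, 7, 12, 28, 24, 20, 23, 4, 9, 5, 14, 0, 16, 10, 6, 27, 19, 22, 8, 13, 15]
[i] adj suffixes → lcp
  [1] 29/1 → 1 ('a')
  [2] 1/2 → 2 ('aa')
  [3] 2/25 → 2 ('aa')
  [4] 25/17 → 5 ('aacba')
  [5] 17/11 → 4 ('aacb')
  [6] 11/3 → 1 ('a')
  [7] 3/26 → 1 ('a')
  [8] 26/18 → 4 ('acba')
  [9] 18/21 → 3 ('acb')
  [10] 21/7 → 3 ('acb')
  [11] 7/12 → 4 ('acbc')
  [12] 12/28 → 0 ('')
  [13] 28/24 → 2 ('ba')
  [14] 24/20 → 2 ('ba')
  [15] 20/23 → 1 ('b')
  [16] 23/4 → 2 ('bb')
  [17] 4/9 → 1 ('b')
  [18] 9/5 → 3 ('bca')
  [19] 5/14 → 2 ('bc')
  [20] 14/0 → 0 ('')
  [21] 0/16 → 3 ('caa')
  [22] 16/10 → 5 ('caacb')
  [23] 10/6 → 2 ('ca')
  [24] 6/27 → 1 ('c')
  [25] 27/19 → 3 ('cba')
  [26] 19/22 → 2 ('cb')
  [27] 22/8 → 2 ('cb')
  [28] 8/13 → 3 ('cbc')
  [29] 13/15 → 1 ('c')

[0, 1, 2, 2, 5, 4, 1, 1, 4, 3, 3, 4, 0, 2, 2, 1, 2, 1, 3, 2, 0, 3, 5, 2, 1, 3, 2, 2, 3, 1]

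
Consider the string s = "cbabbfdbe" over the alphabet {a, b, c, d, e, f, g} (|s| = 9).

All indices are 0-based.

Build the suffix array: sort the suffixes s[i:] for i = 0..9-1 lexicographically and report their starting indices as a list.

rank | idx | suffix
   0 |   2 | abbfdbe
   1 |   1 | babbfdbe
   2 |   3 | bbfdbe
   3 |   7 | be
   4 |   4 | bfdbe
   5 |   0 | cbabbfdbe
   6 |   6 | dbe
   7 |   8 | e
   8 |   5 | fdbe

[2, 1, 3, 7, 4, 0, 6, 8, 5]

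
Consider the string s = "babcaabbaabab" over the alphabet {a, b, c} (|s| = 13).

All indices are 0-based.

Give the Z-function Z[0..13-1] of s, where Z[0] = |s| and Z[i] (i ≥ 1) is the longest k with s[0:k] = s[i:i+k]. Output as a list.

Z[0]=13
i=1: outside box; Z[1]=0
i=2: outside box; Z[2]=1 scan→box=[2,3)
i=3: outside box; Z[3]=0
i=4: outside box; Z[4]=0
i=5: outside box; Z[5]=0
i=6: outside box; Z[6]=1 scan→box=[6,7)
i=7: outside box; Z[7]=2 scan→box=[7,9)
i=8: min(r-i=1, Z[1]=0)=0; Z[8]=0
i=9: outside box; Z[9]=0
i=10: outside box; Z[10]=3 scan→box=[10,13)
i=11: min(r-i=2, Z[1]=0)=0; Z[11]=0
i=12: min(r-i=1, Z[2]=1)=1; Z[12]=1

[13, 0, 1, 0, 0, 0, 1, 2, 0, 0, 3, 0, 1]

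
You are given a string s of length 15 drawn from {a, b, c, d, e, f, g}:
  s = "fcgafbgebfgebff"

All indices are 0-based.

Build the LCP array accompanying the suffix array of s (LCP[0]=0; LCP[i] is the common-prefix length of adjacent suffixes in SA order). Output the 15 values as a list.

[0, 0, 2, 1, 0, 0, 3, 0, 1, 1, 1, 1, 0, 1, 4]

rank→(start, suffix):
  0 → (3, 'afbgebfgebff')
  1 → (12, 'bff')
  2 → (8, 'bfgebff')
  3 → (5, 'bgebfgebff')
  4 → (1, 'cgafbgebfgebff')
  5 → (11, 'ebff')
  6 → (7, 'ebfgebff')
  7 → (14, 'f')
  8 → (4, 'fbgebfgebff')
  9 → (0, 'fcgafbgebfgebff')
  10 → (13, 'ff')
  11 → (9, 'fgebff')
  12 → (2, 'gafbgebfgebff')
  13 → (10, 'gebff')
  14 → (6, 'gebfgebff')

SA = [3, 12, 8, 5, 1, 11, 7, 14, 4, 0, 13, 9, 2, 10, 6]
[i] adj suffixes → lcp
  [1] 3/12 → 0 ('')
  [2] 12/8 → 2 ('bf')
  [3] 8/5 → 1 ('b')
  [4] 5/1 → 0 ('')
  [5] 1/11 → 0 ('')
  [6] 11/7 → 3 ('ebf')
  [7] 7/14 → 0 ('')
  [8] 14/4 → 1 ('f')
  [9] 4/0 → 1 ('f')
  [10] 0/13 → 1 ('f')
  [11] 13/9 → 1 ('f')
  [12] 9/2 → 0 ('')
  [13] 2/10 → 1 ('g')
  [14] 10/6 → 4 ('gebf')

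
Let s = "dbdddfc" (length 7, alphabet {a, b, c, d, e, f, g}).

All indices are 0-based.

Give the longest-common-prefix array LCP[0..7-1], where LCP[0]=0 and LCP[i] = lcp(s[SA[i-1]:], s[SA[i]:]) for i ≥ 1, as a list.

[0, 0, 0, 1, 2, 1, 0]

rank→(start, suffix):
  0 → (1, 'bdddfc')
  1 → (6, 'c')
  2 → (0, 'dbdddfc')
  3 → (2, 'dddfc')
  4 → (3, 'ddfc')
  5 → (4, 'dfc')
  6 → (5, 'fc')

SA = [1, 6, 0, 2, 3, 4, 5]
[i] adj suffixes → lcp
  [1] 1/6 → 0 ('')
  [2] 6/0 → 0 ('')
  [3] 0/2 → 1 ('d')
  [4] 2/3 → 2 ('dd')
  [5] 3/4 → 1 ('d')
  [6] 4/5 → 0 ('')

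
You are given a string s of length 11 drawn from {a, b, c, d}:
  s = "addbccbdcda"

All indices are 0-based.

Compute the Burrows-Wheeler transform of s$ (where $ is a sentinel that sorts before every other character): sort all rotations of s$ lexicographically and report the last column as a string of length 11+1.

ad$dccbdcdba

rank  rotation      last
    0  $addbccbdcda  a
    1  a$addbccbdcd  d
    2  addbccbdcda$  $
    3  bccbdcda$add  d
    4  bdcda$addbcc  c
    5  cbdcda$addbc  c
    6  ccbdcda$addb  b
    7  cda$addbccbd  d
    8  da$addbccbdc  c
    9  dbccbdcda$ad  d
   10  dcda$addbccb  b
   11  ddbccbdcda$a  a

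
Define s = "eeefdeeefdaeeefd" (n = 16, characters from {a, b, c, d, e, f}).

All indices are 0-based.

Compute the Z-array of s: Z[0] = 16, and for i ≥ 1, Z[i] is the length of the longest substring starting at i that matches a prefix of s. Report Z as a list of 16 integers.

Z[0]=16
i=1: fresh scan; Z[1]=2 grow→box=[1,3)
i=2: min(r-i=1, Z[1]=2)=1; Z[2]=1
i=3: fresh scan; Z[3]=0
i=4: fresh scan; Z[4]=0
i=5: fresh scan; Z[5]=5 grow→box=[5,10)
i=6: min(r-i=4, Z[1]=2)=2; Z[6]=2
i=7: min(r-i=3, Z[2]=1)=1; Z[7]=1
i=8: min(r-i=2, Z[3]=0)=0; Z[8]=0
i=9: min(r-i=1, Z[4]=0)=0; Z[9]=0
i=10: fresh scan; Z[10]=0
i=11: fresh scan; Z[11]=5 grow→box=[11,16)
i=12: min(r-i=4, Z[1]=2)=2; Z[12]=2
i=13: min(r-i=3, Z[2]=1)=1; Z[13]=1
i=14: min(r-i=2, Z[3]=0)=0; Z[14]=0
i=15: min(r-i=1, Z[4]=0)=0; Z[15]=0

[16, 2, 1, 0, 0, 5, 2, 1, 0, 0, 0, 5, 2, 1, 0, 0]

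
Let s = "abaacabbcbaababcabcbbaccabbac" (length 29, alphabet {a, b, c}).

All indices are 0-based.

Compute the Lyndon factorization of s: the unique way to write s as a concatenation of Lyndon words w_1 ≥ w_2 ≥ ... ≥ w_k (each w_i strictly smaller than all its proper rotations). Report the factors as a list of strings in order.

["ab", "aacabbcb", "aababcabcbbaccabbac"]

emit factor 1: 'ab' (i=0, period=2)
emit factor 2: 'aacabbcb' (i=2, period=8)
emit factor 3: 'aababcabcbbaccabbac' (i=10, period=19)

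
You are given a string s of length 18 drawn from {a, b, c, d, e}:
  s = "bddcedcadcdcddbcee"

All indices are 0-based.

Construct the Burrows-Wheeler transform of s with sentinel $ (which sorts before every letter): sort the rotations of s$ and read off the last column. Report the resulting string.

ecd$ddddbdeacdcbecc

rank  rotation             last
    0  $bddcedcadcdcddbcee  e
    1  adcdcddbcee$bddcedc  c
    2  bcee$bddcedcadcdcdd  d
    3  bddcedcadcdcddbcee$  $
    4  cadcdcddbcee$bddced  d
    5  cdcddbcee$bddcedcad  d
    6  cddbcee$bddcedcadcd  d
    7  cedcadcdcddbcee$bdd  d
    8  cee$bddcedcadcdcddb  b
    9  dbcee$bddcedcadcdcd  d
   10  dcadcdcddbcee$bddce  e
   11  dcdcddbcee$bddcedca  a
   12  dcddbcee$bddcedcadc  c
   13  dcedcadcdcddbcee$bd  d
   14  ddbcee$bddcedcadcdc  c
   15  ddcedcadcdcddbcee$b  b
   16  e$bddcedcadcdcddbce  e
   17  edcadcdcddbcee$bddc  c
   18  ee$bddcedcadcdcddbc  c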